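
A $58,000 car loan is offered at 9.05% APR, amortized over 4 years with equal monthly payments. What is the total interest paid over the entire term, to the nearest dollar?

Monthly rate = 9.05%/12 = 0.0075417; payment = 58,000 × 0.0075417 / (1 − (1+0.0075417)^−48) = $1,444.71.
Total paid = 48 × $1,444.71 = $69,346.08; interest = $69,346.08 − $58,000 = $11,346.08.

$11,346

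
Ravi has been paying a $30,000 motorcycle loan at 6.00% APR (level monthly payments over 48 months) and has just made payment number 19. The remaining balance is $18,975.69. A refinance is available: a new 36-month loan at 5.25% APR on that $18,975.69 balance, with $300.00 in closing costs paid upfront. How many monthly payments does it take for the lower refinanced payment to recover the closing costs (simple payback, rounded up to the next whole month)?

3 months

Current payment = 30,000 × 6%/12 / (1 − (1+0.0050000)^−48) = $704.55.
Refinanced payment = 18,975.69 × 0.0043750 / (1 − (1+0.0043750)^−36) = $570.85.
Monthly savings = $704.55 − $570.85 = $133.70.
Break-even = $300.00 / $133.70 = 2.24 → 3 months.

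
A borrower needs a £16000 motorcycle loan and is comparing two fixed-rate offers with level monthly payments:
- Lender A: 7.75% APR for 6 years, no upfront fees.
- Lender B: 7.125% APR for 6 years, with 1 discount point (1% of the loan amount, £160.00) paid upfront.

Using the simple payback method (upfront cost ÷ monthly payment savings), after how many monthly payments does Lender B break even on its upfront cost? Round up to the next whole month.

34 months

Lender A: monthly rate = 7.75%/12 = 0.0064583; payment = 16,000 × 0.0064583 / (1 − (1+0.0064583)^−72) = £278.58.
Lender B: monthly rate = 7.125%/12 = 0.0059375; payment = 16,000 × 0.0059375 / (1 − (1+0.0059375)^−72) = £273.75.
Monthly savings = £278.58 − £273.75 = £4.83.
Break-even = £160.00 / £4.83 = 33.13 → 34 months.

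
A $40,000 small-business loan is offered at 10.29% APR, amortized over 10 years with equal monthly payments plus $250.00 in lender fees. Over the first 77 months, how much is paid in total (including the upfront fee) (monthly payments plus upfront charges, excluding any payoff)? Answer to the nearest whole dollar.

$41,449

At 10.29% the monthly rate is 0.0085750, so the payment is 40,000 × 0.0085750 / (1 − 1.0085750^−120) = $535.05.
Total outlay = 77 × $535.05 + $250.00 = $41,448.85.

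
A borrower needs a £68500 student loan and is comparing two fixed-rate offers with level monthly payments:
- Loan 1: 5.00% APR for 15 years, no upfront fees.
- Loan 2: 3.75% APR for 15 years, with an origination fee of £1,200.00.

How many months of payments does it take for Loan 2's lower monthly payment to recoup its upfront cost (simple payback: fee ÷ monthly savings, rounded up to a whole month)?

28 months

Loan 1: monthly rate = 5%/12 = 0.0041667; payment = 68,500 × 0.0041667 / (1 − (1+0.0041667)^−180) = £541.69.
Loan 2: at 3.75% the monthly rate is 0.0031250, so the payment is 68,500 × 0.0031250 / (1 − 1.0031250^−180) = £498.15.
Monthly savings = £541.69 − £498.15 = £43.54.
Break-even = £1,200.00 / £43.54 = 27.56 → 28 months.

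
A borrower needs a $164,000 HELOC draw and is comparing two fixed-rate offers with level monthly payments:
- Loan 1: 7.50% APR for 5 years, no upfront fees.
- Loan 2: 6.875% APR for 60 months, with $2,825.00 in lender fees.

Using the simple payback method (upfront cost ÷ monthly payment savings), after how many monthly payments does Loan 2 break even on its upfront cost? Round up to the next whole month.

59 months

Loan 1: at 7.50% the monthly rate is 0.0062500, so the payment is 164,000 × 0.0062500 / (1 − 1.0062500^−60) = $3,286.22.
Loan 2: monthly rate = 6.875%/12 = 0.0057292; payment = 164,000 × 0.0057292 / (1 − (1+0.0057292)^−60) = $3,237.73.
Monthly savings = $3,286.22 − $3,237.73 = $48.49.
Break-even = $2,825.00 / $48.49 = 58.26 → 59 months.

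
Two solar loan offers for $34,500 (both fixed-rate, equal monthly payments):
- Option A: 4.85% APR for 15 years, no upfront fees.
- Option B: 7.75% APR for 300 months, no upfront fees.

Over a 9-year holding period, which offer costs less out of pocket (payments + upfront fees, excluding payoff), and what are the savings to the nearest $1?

Option A: monthly rate = 4.85%/12 = 0.0040417; payment = 34,500 × 0.0040417 / (1 − (1+0.0040417)^−180) = $270.14.
Option B: monthly rate = 7.75%/12 = 0.0064583; payment = 34,500 × 0.0064583 / (1 − (1+0.0064583)^−300) = $260.59.
Over 108 months: Option A costs 108 × $270.14 = $29,175.12; Option B costs 108 × $260.59 = $28,143.72.
Option B is cheaper by $29,175.12 − $28,143.72 = $1,031.40.

Option B by $1,031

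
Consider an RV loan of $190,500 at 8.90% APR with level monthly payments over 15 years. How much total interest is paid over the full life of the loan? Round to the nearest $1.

Monthly rate = 8.9%/12 = 0.0074167; payment = 190,500 × 0.0074167 / (1 − (1+0.0074167)^−180) = $1,920.86.
Total paid = 180 × $1,920.86 = $345,754.80; interest = $345,754.80 − $190,500 = $155,254.80.

$155,255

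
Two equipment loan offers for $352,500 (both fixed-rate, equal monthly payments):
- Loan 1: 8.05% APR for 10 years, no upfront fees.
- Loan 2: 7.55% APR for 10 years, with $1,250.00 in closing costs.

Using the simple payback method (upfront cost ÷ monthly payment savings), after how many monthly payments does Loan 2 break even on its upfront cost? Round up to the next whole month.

Loan 1: at 8.05% the monthly rate is 0.0067083, so the payment is 352,500 × 0.0067083 / (1 − 1.0067083^−120) = $4,286.12.
Loan 2: at 7.55% the monthly rate is 0.0062917, so the payment is 352,500 × 0.0062917 / (1 − 1.0062917^−120) = $4,193.44.
Monthly savings = $4,286.12 − $4,193.44 = $92.68.
Break-even = $1,250.00 / $92.68 = 13.49 → 14 months.

14 months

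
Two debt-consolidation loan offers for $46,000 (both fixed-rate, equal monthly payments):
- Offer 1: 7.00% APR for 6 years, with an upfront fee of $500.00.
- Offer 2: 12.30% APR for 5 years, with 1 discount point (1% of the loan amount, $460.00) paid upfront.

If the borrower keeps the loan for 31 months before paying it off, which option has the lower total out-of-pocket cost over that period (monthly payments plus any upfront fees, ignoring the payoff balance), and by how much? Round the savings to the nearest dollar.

Offer 1 by $7,585

Offer 1: at 7.00% the monthly rate is 0.0058333, so the payment is 46,000 × 0.0058333 / (1 − 1.0058333^−72) = $784.25.
Offer 2: monthly rate = 12.3%/12 = 0.0102500; payment = 46,000 × 0.0102500 / (1 − (1+0.0102500)^−60) = $1,030.23.
Over 31 months: Offer 1 costs 31 × $784.25 + $500.00 = $24,811.75; Offer 2 costs 31 × $1,030.23 + $460.00 = $32,397.13.
Offer 1 is cheaper by $32,397.13 − $24,811.75 = $7,585.38.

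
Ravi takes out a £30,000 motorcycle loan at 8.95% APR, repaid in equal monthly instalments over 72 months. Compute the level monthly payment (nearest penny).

Monthly rate = 8.95%/12 = 0.0074583; payment = 30,000 × 0.0074583 / (1 − (1+0.0074583)^−72) = £540.02.

£540.02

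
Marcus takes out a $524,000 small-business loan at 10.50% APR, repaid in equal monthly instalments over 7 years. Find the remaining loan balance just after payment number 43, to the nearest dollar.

$303,278

With monthly rate i = 10.5%/12 = 0.0087500, the balance after k of n payments is P · [(1+i)^n − (1+i)^k] / [(1+i)^n − 1].
(1+0.0087500)^84 = 2.07882537 and (1+0.0087500)^43 = 1.45442909, so the balance is 524,000 × (2.07882537 − 1.45442909) / (2.07882537 − 1) = $303,277.68.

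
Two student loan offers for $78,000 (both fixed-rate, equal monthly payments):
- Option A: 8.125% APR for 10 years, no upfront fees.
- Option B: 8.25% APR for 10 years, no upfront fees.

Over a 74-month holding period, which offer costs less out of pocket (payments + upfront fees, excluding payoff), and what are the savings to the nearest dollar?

Option A by $383

Option A: at 8.125% the monthly rate is 0.0067708, so the payment is 78,000 × 0.0067708 / (1 − 1.0067708^−120) = $951.52.
Option B: monthly rate = 8.25%/12 = 0.0068750; payment = 78,000 × 0.0068750 / (1 − (1+0.0068750)^−120) = $956.69.
Over 74 months: Option A costs 74 × $951.52 = $70,412.48; Option B costs 74 × $956.69 = $70,795.06.
Option A is cheaper by $70,795.06 − $70,412.48 = $382.58.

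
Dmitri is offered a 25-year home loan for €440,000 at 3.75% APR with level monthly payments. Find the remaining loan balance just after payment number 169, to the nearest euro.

With monthly rate i = 3.75%/12 = 0.0031250, the balance after k of n payments is P · [(1+i)^n − (1+i)^k] / [(1+i)^n − 1].
(1+0.0031250)^300 = 2.54985935 and (1+0.0031250)^169 = 1.69435395, so the balance is 440,000 × (2.54985935 − 1.69435395) / (2.54985935 − 1) = €242,875.18.

€242,875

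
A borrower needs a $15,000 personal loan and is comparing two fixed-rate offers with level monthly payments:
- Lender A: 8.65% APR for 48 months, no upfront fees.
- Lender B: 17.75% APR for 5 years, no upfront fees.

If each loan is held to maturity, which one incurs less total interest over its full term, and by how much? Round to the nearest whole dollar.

Lender A: at 8.65% the monthly rate is 0.0072083, so the payment is 15,000 × 0.0072083 / (1 − 1.0072083^−48) = $370.79.
Total interest on Lender A = 48 × $370.79 − $15,000 = $2,797.92.
Lender B: at 17.75% the monthly rate is 0.0147917, so the payment is 15,000 × 0.0147917 / (1 − 1.0147917^−60) = $378.86.
Total interest on Lender B = 60 × $378.86 − $15,000 = $7,731.60.
Lender A is lower by $4,933.68.

Lender A by $4,934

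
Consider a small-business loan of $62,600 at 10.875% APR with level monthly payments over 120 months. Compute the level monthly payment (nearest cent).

$857.89

Monthly rate = 10.875%/12 = 0.0090625; payment = 62,600 × 0.0090625 / (1 − (1+0.0090625)^−120) = $857.89.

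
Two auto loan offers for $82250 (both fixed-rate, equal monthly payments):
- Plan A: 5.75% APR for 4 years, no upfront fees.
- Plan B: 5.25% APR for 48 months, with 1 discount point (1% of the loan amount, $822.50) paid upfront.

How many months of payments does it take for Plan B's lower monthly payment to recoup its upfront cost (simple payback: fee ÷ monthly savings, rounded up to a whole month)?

Plan A: at 5.75% the monthly rate is 0.0047917, so the payment is 82,250 × 0.0047917 / (1 − 1.0047917^−48) = $1,922.23.
Plan B: at 5.25% the monthly rate is 0.0043750, so the payment is 82,250 × 0.0043750 / (1 − 1.0043750^−48) = $1,903.49.
Monthly savings = $1,922.23 − $1,903.49 = $18.74.
Break-even = $822.50 / $18.74 = 43.89 → 44 months.

44 months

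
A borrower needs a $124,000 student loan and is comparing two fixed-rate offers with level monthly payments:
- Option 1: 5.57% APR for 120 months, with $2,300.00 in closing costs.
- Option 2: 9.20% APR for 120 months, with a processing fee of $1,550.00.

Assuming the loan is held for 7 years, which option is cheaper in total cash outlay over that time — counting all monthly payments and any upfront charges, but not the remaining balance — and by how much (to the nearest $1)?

Option 1 by $18,923

Option 1: monthly rate = 5.57%/12 = 0.0046417; payment = 124,000 × 0.0046417 / (1 − (1+0.0046417)^−120) = $1,350.03.
Option 2: monthly rate = 9.2%/12 = 0.0076667; payment = 124,000 × 0.0076667 / (1 − (1+0.0076667)^−120) = $1,584.23.
Over 84 months: Option 1 costs 84 × $1,350.03 + $2,300.00 = $115,702.52; Option 2 costs 84 × $1,584.23 + $1,550.00 = $134,625.32.
Option 1 is cheaper by $134,625.32 − $115,702.52 = $18,922.80.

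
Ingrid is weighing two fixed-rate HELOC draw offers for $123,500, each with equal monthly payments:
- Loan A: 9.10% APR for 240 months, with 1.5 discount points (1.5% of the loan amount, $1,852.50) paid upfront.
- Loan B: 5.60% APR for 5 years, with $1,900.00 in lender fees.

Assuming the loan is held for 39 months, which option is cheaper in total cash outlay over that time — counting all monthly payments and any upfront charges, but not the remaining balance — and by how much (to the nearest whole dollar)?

Loan A by $48,625

Loan A: at 9.10% the monthly rate is 0.0075833, so the payment is 123,500 × 0.0075833 / (1 − 1.0075833^−240) = $1,119.12.
Loan B: monthly rate = 5.6%/12 = 0.0046667; payment = 123,500 × 0.0046667 / (1 − (1+0.0046667)^−60) = $2,364.70.
Over 39 months: Loan A costs 39 × $1,119.12 + $1,852.50 = $45,498.18; Loan B costs 39 × $2,364.70 + $1,900.00 = $94,123.30.
Loan A is cheaper by $94,123.30 − $45,498.18 = $48,625.12.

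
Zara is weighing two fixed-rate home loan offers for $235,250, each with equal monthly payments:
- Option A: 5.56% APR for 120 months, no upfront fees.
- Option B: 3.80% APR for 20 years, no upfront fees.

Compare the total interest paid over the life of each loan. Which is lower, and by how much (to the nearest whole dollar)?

Option A: monthly rate = 5.56%/12 = 0.0046333; payment = 235,250 × 0.0046333 / (1 − (1+0.0046333)^−120) = $2,560.08.
Total interest on Option A = 120 × $2,560.08 − $235,250 = $71,959.60.
Option B: at 3.80% the monthly rate is 0.0031667, so the payment is 235,250 × 0.0031667 / (1 − 1.0031667^−240) = $1,400.90.
Total interest on Option B = 240 × $1,400.90 − $235,250 = $100,966.00.
Option A is lower by $29,006.40.

Option A by $29,006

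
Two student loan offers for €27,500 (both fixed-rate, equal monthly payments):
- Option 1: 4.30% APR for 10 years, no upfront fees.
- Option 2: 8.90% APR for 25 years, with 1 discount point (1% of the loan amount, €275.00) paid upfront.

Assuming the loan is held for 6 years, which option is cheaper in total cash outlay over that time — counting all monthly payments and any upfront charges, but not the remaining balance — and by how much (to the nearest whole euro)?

Option 2 by €3,574

Option 1: monthly rate = 4.3%/12 = 0.0035833; payment = 27,500 × 0.0035833 / (1 − (1+0.0035833)^−120) = €282.36.
Option 2: monthly rate = 8.9%/12 = 0.0074167; payment = 27,500 × 0.0074167 / (1 − (1+0.0074167)^−300) = €228.90.
Over 72 months: Option 1 costs 72 × €282.36 = €20,329.92; Option 2 costs 72 × €228.90 + €275.00 = €16,755.80.
Option 2 is cheaper by €20,329.92 − €16,755.80 = €3,574.12.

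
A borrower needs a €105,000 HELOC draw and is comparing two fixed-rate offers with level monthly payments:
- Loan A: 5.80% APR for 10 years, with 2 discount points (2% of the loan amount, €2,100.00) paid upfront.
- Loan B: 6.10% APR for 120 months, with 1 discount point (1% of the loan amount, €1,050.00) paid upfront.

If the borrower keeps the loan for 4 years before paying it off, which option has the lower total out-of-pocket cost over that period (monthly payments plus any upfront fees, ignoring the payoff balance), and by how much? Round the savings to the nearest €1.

Loan B by €292

Loan A: monthly rate = 5.8%/12 = 0.0048333; payment = 105,000 × 0.0048333 / (1 − (1+0.0048333)^−120) = €1,155.20.
Loan B: monthly rate = 6.1%/12 = 0.0050833; payment = 105,000 × 0.0050833 / (1 − (1+0.0050833)^−120) = €1,171.00.
Over 48 months: Loan A costs 48 × €1,155.20 + €2,100.00 = €57,549.60; Loan B costs 48 × €1,171.00 + €1,050.00 = €57,258.00.
Loan B is cheaper by €57,549.60 − €57,258.00 = €291.60.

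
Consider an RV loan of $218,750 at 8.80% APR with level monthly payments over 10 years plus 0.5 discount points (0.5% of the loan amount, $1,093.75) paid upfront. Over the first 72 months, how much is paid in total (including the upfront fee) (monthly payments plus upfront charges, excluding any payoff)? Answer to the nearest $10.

$198,910

Monthly rate = 8.8%/12 = 0.0073333; payment = 218,750 × 0.0073333 / (1 − (1+0.0073333)^−120) = $2,747.41.
Total outlay = 72 × $2,747.41 + $1,093.75 = $198,907.27.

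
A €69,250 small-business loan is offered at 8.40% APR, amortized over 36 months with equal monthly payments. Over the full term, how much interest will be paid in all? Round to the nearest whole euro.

Monthly rate = 8.4%/12 = 0.0070000; payment = 69,250 × 0.0070000 / (1 − (1+0.0070000)^−36) = €2,182.84.
Total paid = 36 × €2,182.84 = €78,582.24; interest = €78,582.24 − €69,250 = €9,332.24.

€9,332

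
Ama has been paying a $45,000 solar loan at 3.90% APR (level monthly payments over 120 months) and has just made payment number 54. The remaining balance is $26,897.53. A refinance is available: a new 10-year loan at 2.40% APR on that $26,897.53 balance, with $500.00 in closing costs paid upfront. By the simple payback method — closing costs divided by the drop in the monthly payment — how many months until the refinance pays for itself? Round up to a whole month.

3 months

Current payment = 45,000 × 3.9%/12 / (1 − (1+0.0032500)^−120) = $453.47.
Refinanced payment = 26,897.53 × 0.0020000 / (1 − (1+0.0020000)^−120) = $252.34.
Monthly savings = $453.47 − $252.34 = $201.13.
Break-even = $500.00 / $201.13 = 2.49 → 3 months.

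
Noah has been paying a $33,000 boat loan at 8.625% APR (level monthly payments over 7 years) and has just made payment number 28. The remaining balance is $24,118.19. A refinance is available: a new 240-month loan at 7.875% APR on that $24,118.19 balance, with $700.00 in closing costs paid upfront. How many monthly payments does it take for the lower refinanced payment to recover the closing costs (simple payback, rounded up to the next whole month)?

3 months

Current payment = 33,000 × 8.625%/12 / (1 − (1+0.0071875)^−84) = $524.68.
Refinanced payment = 24,118.19 × 0.0065625 / (1 − (1+0.0065625)^−240) = $199.86.
Monthly savings = $524.68 − $199.86 = $324.82.
Break-even = $700.00 / $324.82 = 2.16 → 3 months.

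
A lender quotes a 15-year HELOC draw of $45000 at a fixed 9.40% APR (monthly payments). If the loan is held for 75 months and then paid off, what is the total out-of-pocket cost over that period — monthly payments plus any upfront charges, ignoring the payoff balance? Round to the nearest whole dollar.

$35,039

Monthly rate = 9.4%/12 = 0.0078333; payment = 45,000 × 0.0078333 / (1 − (1+0.0078333)^−180) = $467.19.
Total outlay = 75 × $467.19 = $35,039.25.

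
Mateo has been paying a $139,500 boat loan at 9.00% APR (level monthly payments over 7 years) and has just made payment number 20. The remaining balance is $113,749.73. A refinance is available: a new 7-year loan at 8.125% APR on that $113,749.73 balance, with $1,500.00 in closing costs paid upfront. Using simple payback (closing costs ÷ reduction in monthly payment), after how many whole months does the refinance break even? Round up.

Current payment = 139,500 × 9%/12 / (1 − (1+0.0075000)^−84) = $2,244.43.
Refinanced payment = 113,749.73 × 0.0067708 / (1 − (1+0.0067708)^−84) = $1,780.02.
Monthly savings = $2,244.43 − $1,780.02 = $464.41.
Break-even = $1,500.00 / $464.41 = 3.23 → 4 months.

4 months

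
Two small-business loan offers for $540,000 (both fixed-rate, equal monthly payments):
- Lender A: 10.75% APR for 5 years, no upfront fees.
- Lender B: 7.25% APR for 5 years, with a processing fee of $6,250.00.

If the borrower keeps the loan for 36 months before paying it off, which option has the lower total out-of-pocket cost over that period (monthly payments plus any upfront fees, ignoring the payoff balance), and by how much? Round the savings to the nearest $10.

Lender B by $26,770

Lender A: at 10.75% the monthly rate is 0.0089583, so the payment is 540,000 × 0.0089583 / (1 − 1.0089583^−60) = $11,673.69.
Lender B: at 7.25% the monthly rate is 0.0060417, so the payment is 540,000 × 0.0060417 / (1 − 1.0060417^−60) = $10,756.46.
Over 36 months: Lender A costs 36 × $11,673.69 = $420,252.84; Lender B costs 36 × $10,756.46 + $6,250.00 = $393,482.56.
Lender B is cheaper by $420,252.84 − $393,482.56 = $26,770.28.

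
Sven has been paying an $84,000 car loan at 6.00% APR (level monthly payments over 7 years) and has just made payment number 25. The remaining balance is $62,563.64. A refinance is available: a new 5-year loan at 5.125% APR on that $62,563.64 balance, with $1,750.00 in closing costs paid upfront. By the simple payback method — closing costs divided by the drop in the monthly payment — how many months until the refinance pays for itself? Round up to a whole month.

Current payment = 84,000 × 6%/12 / (1 − (1+0.0050000)^−84) = $1,227.12.
Refinanced payment = 62,563.64 × 0.0042708 / (1 − (1+0.0042708)^−60) = $1,184.24.
Monthly savings = $1,227.12 − $1,184.24 = $42.88.
Break-even = $1,750.00 / $42.88 = 40.81 → 41 months.

41 months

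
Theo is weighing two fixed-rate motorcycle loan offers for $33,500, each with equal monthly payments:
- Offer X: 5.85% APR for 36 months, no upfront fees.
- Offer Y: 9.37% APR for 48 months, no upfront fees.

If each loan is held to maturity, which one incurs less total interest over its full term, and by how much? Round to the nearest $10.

Offer X by $3,690

Offer X: at 5.85% the monthly rate is 0.0048750, so the payment is 33,500 × 0.0048750 / (1 − 1.0048750^−36) = $1,016.86.
Total interest on Offer X = 36 × $1,016.86 − $33,500 = $3,106.96.
Offer Y: monthly rate = 9.37%/12 = 0.0078083; payment = 33,500 × 0.0078083 / (1 − (1+0.0078083)^−48) = $839.55.
Total interest on Offer Y = 48 × $839.55 − $33,500 = $6,798.40.
Offer X is lower by $3,691.44.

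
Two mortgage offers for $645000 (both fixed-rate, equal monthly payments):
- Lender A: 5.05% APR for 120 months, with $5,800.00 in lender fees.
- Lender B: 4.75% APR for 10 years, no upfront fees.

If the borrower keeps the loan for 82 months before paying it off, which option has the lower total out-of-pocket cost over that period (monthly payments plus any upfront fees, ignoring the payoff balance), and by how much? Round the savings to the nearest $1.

Lender B by $13,534

Lender A: at 5.05% the monthly rate is 0.0042083, so the payment is 645,000 × 0.0042083 / (1 − 1.0042083^−120) = $6,857.00.
Lender B: monthly rate = 4.75%/12 = 0.0039583; payment = 645,000 × 0.0039583 / (1 − (1+0.0039583)^−120) = $6,762.68.
Over 82 months: Lender A costs 82 × $6,857.00 + $5,800.00 = $568,074.00; Lender B costs 82 × $6,762.68 = $554,539.76.
Lender B is cheaper by $568,074.00 − $554,539.76 = $13,534.24.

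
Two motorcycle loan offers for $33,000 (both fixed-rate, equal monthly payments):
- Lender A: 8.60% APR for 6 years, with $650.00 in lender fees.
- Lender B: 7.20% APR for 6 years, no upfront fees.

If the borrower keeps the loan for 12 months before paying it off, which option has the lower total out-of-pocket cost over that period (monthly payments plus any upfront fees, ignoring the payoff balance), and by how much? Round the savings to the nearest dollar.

Lender B by $920

Lender A: at 8.60% the monthly rate is 0.0071667, so the payment is 33,000 × 0.0071667 / (1 − 1.0071667^−72) = $588.31.
Lender B: monthly rate = 7.2%/12 = 0.0060000; payment = 33,000 × 0.0060000 / (1 − (1+0.0060000)^−72) = $565.79.
Over 12 months: Lender A costs 12 × $588.31 + $650.00 = $7,709.72; Lender B costs 12 × $565.79 = $6,789.48.
Lender B is cheaper by $7,709.72 − $6,789.48 = $920.24.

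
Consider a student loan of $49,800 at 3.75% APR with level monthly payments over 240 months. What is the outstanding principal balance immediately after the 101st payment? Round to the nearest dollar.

$33,248

With monthly rate i = 3.75%/12 = 0.0031250, the balance after k of n payments is P · [(1+i)^n − (1+i)^k] / [(1+i)^n − 1].
(1+0.0031250)^240 = 2.11452576 and (1+0.0031250)^101 = 1.37044138, so the balance is 49,800 × (2.11452576 − 1.37044138) / (2.11452576 − 1) = $33,247.69.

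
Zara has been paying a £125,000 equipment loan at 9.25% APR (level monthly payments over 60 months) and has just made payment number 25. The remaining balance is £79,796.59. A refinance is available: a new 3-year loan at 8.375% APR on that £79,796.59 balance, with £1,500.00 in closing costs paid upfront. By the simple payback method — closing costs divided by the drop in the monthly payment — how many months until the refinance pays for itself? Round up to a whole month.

16 months

Current payment = 125,000 × 9.25%/12 / (1 − (1+0.0077083)^−60) = £2,609.99.
Refinanced payment = 79,796.59 × 0.0069792 / (1 − (1+0.0069792)^−36) = £2,514.36.
Monthly savings = £2,609.99 − £2,514.36 = £95.63.
Break-even = £1,500.00 / £95.63 = 15.69 → 16 months.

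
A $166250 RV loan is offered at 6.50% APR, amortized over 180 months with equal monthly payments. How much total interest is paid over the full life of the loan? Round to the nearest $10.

$94,430

Monthly rate = 6.5%/12 = 0.0054167; payment = 166,250 × 0.0054167 / (1 − (1+0.0054167)^−180) = $1,448.22.
Total paid = 180 × $1,448.22 = $260,679.60; interest = $260,679.60 − $166,250 = $94,429.60.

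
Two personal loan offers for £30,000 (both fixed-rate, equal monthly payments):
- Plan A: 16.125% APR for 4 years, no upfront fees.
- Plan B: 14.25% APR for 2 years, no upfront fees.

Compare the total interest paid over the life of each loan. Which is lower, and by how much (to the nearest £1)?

Plan B by £6,248

Plan A: at 16.125% the monthly rate is 0.0134375, so the payment is 30,000 × 0.0134375 / (1 − 1.0134375^−48) = £852.13.
Total interest on Plan A = 48 × £852.13 − £30,000 = £10,902.24.
Plan B: at 14.25% the monthly rate is 0.0118750, so the payment is 30,000 × 0.0118750 / (1 − 1.0118750^−24) = £1,443.93.
Total interest on Plan B = 24 × £1,443.93 − £30,000 = £4,654.32.
Plan B is lower by £6,247.92.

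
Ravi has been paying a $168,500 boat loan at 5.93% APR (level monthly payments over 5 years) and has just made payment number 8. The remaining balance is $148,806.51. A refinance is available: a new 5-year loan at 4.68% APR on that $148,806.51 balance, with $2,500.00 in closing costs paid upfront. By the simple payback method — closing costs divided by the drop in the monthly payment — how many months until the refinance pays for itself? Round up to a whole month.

Current payment = 168,500 × 5.93%/12 / (1 − (1+0.0049417)^−60) = $3,252.10.
Refinanced payment = 148,806.51 × 0.0039000 / (1 − (1+0.0039000)^−60) = $2,786.40.
Monthly savings = $3,252.10 − $2,786.40 = $465.70.
Break-even = $2,500.00 / $465.70 = 5.37 → 6 months.

6 months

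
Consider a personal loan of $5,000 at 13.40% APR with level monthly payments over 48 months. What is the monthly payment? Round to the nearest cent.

$135.13

Monthly rate = 13.4%/12 = 0.0111667; payment = 5,000 × 0.0111667 / (1 − (1+0.0111667)^−48) = $135.13.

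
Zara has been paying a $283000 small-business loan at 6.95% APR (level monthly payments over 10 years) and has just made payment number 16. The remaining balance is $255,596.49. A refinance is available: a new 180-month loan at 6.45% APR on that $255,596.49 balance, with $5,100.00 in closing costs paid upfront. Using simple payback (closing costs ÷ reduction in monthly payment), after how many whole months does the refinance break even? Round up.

Current payment = 283,000 × 6.95%/12 / (1 − (1+0.0057917)^−120) = $3,278.58.
Refinanced payment = 255,596.49 × 0.0053750 / (1 − (1+0.0053750)^−180) = $2,219.50.
Monthly savings = $3,278.58 − $2,219.50 = $1,059.08.
Break-even = $5,100.00 / $1,059.08 = 4.82 → 5 months.

5 months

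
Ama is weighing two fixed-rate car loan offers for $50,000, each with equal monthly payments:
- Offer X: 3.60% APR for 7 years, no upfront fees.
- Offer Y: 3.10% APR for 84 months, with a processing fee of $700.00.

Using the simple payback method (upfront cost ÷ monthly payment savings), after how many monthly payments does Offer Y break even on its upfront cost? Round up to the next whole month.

62 months

Offer X: monthly rate = 3.6%/12 = 0.0030000; payment = 50,000 × 0.0030000 / (1 − (1+0.0030000)^−84) = $674.27.
Offer Y: at 3.10% the monthly rate is 0.0025833, so the payment is 50,000 × 0.0025833 / (1 − 1.0025833^−84) = $662.92.
Monthly savings = $674.27 − $662.92 = $11.35.
Break-even = $700.00 / $11.35 = 61.67 → 62 months.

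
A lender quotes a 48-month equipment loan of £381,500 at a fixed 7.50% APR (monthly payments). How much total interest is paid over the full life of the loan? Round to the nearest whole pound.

Monthly rate = 7.5%/12 = 0.0062500; payment = 381,500 × 0.0062500 / (1 − (1+0.0062500)^−48) = £9,224.25.
Total paid = 48 × £9,224.25 = £442,764.00; interest = £442,764.00 − £381,500 = £61,264.00.

£61,264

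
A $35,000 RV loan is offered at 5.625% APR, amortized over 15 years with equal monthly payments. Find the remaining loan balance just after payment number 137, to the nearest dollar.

With monthly rate i = 5.625%/12 = 0.0046875, the balance after k of n payments is P · [(1+i)^n − (1+i)^k] / [(1+i)^n − 1].
(1+0.0046875)^180 = 2.32049058 and (1+0.0046875)^137 = 1.89778432, so the balance is 35,000 × (2.32049058 − 1.89778432) / (2.32049058 − 1) = $11,203.96.

$11,204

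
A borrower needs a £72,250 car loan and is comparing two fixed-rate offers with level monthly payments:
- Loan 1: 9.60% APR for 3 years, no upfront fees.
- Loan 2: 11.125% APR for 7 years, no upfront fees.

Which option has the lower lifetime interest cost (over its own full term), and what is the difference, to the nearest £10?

Loan 1 by £20,880

Loan 1: monthly rate = 9.6%/12 = 0.0080000; payment = 72,250 × 0.0080000 / (1 − (1+0.0080000)^−36) = £2,317.76.
Total interest on Loan 1 = 36 × £2,317.76 − £72,250 = £11,189.36.
Loan 2: monthly rate = 11.125%/12 = 0.0092708; payment = 72,250 × 0.0092708 / (1 − (1+0.0092708)^−84) = £1,241.85.
Total interest on Loan 2 = 84 × £1,241.85 − £72,250 = £32,065.40.
Loan 1 is lower by £20,876.04.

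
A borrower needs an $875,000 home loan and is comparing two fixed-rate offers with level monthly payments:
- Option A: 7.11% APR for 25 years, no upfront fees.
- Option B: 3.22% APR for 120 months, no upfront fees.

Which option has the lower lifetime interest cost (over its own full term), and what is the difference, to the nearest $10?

Option B by $849,170

Option A: monthly rate = 7.11%/12 = 0.0059250; payment = 875,000 × 0.0059250 / (1 − (1+0.0059250)^−300) = $6,245.85.
Total interest on Option A = 300 × $6,245.85 − $875,000 = $998,755.00.
Option B: monthly rate = 3.22%/12 = 0.0026833; payment = 875,000 × 0.0026833 / (1 − (1+0.0026833)^−120) = $8,538.21.
Total interest on Option B = 120 × $8,538.21 − $875,000 = $149,585.20.
Option B is lower by $849,169.80.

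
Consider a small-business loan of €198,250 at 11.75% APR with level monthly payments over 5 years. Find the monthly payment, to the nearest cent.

€4,384.96

At 11.75% the monthly rate is 0.0097917, so the payment is 198,250 × 0.0097917 / (1 − 1.0097917^−60) = €4,384.96.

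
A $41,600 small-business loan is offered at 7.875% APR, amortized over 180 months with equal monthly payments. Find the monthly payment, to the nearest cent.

At 7.875% the monthly rate is 0.0065625, so the payment is 41,600 × 0.0065625 / (1 − 1.0065625^−180) = $394.56.

$394.56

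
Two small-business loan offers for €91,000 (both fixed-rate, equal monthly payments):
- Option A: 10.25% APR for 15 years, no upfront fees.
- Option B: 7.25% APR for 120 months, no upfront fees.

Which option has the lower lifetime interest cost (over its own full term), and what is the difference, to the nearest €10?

Option B by €50,330

Option A: at 10.25% the monthly rate is 0.0085417, so the payment is 91,000 × 0.0085417 / (1 − 1.0085417^−180) = €991.86.
Total interest on Option A = 180 × €991.86 − €91,000 = €87,534.80.
Option B: monthly rate = 7.25%/12 = 0.0060417; payment = 91,000 × 0.0060417 / (1 − (1+0.0060417)^−120) = €1,068.35.
Total interest on Option B = 120 × €1,068.35 − €91,000 = €37,202.00.
Option B is lower by €50,332.80.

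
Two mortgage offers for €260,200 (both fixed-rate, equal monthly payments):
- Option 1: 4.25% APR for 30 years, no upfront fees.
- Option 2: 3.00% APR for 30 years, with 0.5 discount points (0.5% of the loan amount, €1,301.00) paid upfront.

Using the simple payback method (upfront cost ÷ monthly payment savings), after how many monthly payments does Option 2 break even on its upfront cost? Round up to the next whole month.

Option 1: at 4.25% the monthly rate is 0.0035417, so the payment is 260,200 × 0.0035417 / (1 − 1.0035417^−360) = €1,280.03.
Option 2: at 3.00% the monthly rate is 0.0025000, so the payment is 260,200 × 0.0025000 / (1 − 1.0025000^−360) = €1,097.01.
Monthly savings = €1,280.03 − €1,097.01 = €183.02.
Break-even = €1,301.00 / €183.02 = 7.11 → 8 months.

8 months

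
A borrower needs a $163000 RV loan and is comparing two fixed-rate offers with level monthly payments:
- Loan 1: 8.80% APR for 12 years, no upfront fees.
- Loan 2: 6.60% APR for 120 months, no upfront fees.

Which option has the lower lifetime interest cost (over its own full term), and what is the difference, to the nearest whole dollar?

Loan 2 by $41,385

Loan 1: at 8.80% the monthly rate is 0.0073333, so the payment is 163,000 × 0.0073333 / (1 − 1.0073333^−144) = $1,836.68.
Total interest on Loan 1 = 144 × $1,836.68 − $163,000 = $101,481.92.
Loan 2: monthly rate = 6.6%/12 = 0.0055000; payment = 163,000 × 0.0055000 / (1 − (1+0.0055000)^−120) = $1,859.14.
Total interest on Loan 2 = 120 × $1,859.14 − $163,000 = $60,096.80.
Loan 2 is lower by $41,385.12.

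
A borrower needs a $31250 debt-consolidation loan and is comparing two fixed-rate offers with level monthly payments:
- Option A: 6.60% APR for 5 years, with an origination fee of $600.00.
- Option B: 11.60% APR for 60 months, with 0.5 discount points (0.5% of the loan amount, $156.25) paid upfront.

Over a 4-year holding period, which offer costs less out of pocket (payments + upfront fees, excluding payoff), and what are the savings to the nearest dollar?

Option A by $3,201

Option A: monthly rate = 6.6%/12 = 0.0055000; payment = 31,250 × 0.0055000 / (1 − (1+0.0055000)^−60) = $612.91.
Option B: at 11.60% the monthly rate is 0.0096667, so the payment is 31,250 × 0.0096667 / (1 − 1.0096667^−60) = $688.84.
Over 48 months: Option A costs 48 × $612.91 + $600.00 = $30,019.68; Option B costs 48 × $688.84 + $156.25 = $33,220.57.
Option A is cheaper by $33,220.57 − $30,019.68 = $3,200.89.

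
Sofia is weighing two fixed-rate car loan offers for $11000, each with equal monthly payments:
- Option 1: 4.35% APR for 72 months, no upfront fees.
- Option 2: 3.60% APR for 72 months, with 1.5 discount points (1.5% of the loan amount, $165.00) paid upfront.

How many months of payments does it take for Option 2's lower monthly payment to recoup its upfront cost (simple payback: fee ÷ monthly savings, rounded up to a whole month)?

44 months

Option 1: at 4.35% the monthly rate is 0.0036250, so the payment is 11,000 × 0.0036250 / (1 − 1.0036250^−72) = $173.86.
Option 2: monthly rate = 3.6%/12 = 0.0030000; payment = 11,000 × 0.0030000 / (1 − (1+0.0030000)^−72) = $170.10.
Monthly savings = $173.86 − $170.10 = $3.76.
Break-even = $165.00 / $3.76 = 43.88 → 44 months.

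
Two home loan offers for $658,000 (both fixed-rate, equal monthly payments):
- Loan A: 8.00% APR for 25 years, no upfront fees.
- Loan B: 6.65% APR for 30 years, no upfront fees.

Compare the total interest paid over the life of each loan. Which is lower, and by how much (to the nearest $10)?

Loan A: monthly rate = 8%/12 = 0.0066667; payment = 658,000 × 0.0066667 / (1 − (1+0.0066667)^−300) = $5,078.55.
Total interest on Loan A = 300 × $5,078.55 − $658,000 = $865,565.00.
Loan B: monthly rate = 6.65%/12 = 0.0055417; payment = 658,000 × 0.0055417 / (1 − (1+0.0055417)^−360) = $4,224.13.
Total interest on Loan B = 360 × $4,224.13 − $658,000 = $862,686.80.
Loan B is lower by $2,878.20.

Loan B by $2,880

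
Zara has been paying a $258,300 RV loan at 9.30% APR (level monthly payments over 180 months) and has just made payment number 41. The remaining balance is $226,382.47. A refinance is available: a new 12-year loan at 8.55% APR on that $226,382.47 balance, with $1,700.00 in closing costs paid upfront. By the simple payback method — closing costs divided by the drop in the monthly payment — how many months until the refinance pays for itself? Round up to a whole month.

Current payment = 258,300 × 9.3%/12 / (1 − (1+0.0077500)^−180) = $2,666.15.
Refinanced payment = 226,382.47 × 0.0071250 / (1 − (1+0.0071250)^−144) = $2,519.27.
Monthly savings = $2,666.15 − $2,519.27 = $146.88.
Break-even = $1,700.00 / $146.88 = 11.57 → 12 months.

12 months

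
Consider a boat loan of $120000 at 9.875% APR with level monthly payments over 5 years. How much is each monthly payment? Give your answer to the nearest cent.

$2,542.27

Monthly rate = 9.875%/12 = 0.0082292; payment = 120,000 × 0.0082292 / (1 − (1+0.0082292)^−60) = $2,542.27.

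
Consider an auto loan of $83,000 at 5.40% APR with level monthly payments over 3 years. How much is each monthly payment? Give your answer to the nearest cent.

$2,502.52

At 5.40% the monthly rate is 0.0045000, so the payment is 83,000 × 0.0045000 / (1 − 1.0045000^−36) = $2,502.52.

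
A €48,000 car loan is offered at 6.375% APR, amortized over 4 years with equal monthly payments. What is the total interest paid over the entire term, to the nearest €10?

At 6.375% the monthly rate is 0.0053125, so the payment is 48,000 × 0.0053125 / (1 − 1.0053125^−48) = €1,135.55.
Total paid = 48 × €1,135.55 = €54,506.40; interest = €54,506.40 − €48,000 = €6,506.40.

€6,510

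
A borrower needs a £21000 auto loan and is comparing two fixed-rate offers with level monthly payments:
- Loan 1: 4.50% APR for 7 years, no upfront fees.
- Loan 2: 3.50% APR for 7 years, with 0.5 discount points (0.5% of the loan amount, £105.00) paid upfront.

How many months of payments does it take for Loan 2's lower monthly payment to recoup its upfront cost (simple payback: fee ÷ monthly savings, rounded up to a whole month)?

11 months

Loan 1: monthly rate = 4.5%/12 = 0.0037500; payment = 21,000 × 0.0037500 / (1 − (1+0.0037500)^−84) = £291.90.
Loan 2: monthly rate = 3.5%/12 = 0.0029167; payment = 21,000 × 0.0029167 / (1 − (1+0.0029167)^−84) = £282.24.
Monthly savings = £291.90 − £282.24 = £9.66.
Break-even = £105.00 / £9.66 = 10.87 → 11 months.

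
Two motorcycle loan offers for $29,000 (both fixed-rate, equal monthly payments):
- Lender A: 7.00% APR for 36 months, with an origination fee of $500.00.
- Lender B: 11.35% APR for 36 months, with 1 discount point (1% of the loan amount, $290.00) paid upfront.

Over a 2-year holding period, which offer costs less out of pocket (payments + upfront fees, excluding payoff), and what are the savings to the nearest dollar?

Lender A: at 7.00% the monthly rate is 0.0058333, so the payment is 29,000 × 0.0058333 / (1 − 1.0058333^−36) = $895.44.
Lender B: monthly rate = 11.35%/12 = 0.0094583; payment = 29,000 × 0.0094583 / (1 − (1+0.0094583)^−36) = $954.24.
Over 24 months: Lender A costs 24 × $895.44 + $500.00 = $21,990.56; Lender B costs 24 × $954.24 + $290.00 = $23,191.76.
Lender A is cheaper by $23,191.76 − $21,990.56 = $1,201.20.

Lender A by $1,201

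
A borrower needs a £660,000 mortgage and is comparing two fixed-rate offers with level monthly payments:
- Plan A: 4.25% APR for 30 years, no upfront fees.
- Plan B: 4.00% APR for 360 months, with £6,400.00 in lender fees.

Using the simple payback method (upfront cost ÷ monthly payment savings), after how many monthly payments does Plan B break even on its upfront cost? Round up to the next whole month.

67 months

Plan A: monthly rate = 4.25%/12 = 0.0035417; payment = 660,000 × 0.0035417 / (1 − (1+0.0035417)^−360) = £3,246.80.
Plan B: monthly rate = 4%/12 = 0.0033333; payment = 660,000 × 0.0033333 / (1 − (1+0.0033333)^−360) = £3,150.94.
Monthly savings = £3,246.80 − £3,150.94 = £95.86.
Break-even = £6,400.00 / £95.86 = 66.76 → 67 months.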